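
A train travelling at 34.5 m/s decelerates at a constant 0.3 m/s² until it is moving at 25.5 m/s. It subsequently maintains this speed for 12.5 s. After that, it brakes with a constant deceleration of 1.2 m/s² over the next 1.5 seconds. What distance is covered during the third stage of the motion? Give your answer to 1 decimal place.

36.9 m

Phase 1 (decelerating): v₀ = 34.5 m/s, a = -0.3 m/s².
v = v₀ + at → t = (25.5 − 34.5) / -0.3 = 30.0 s
v² = v₀² + 2aΔx → Δx = (25.5² − 34.5²)/(2·-0.3) = 900 m

Phase 2 (constant speed): v₀ = 25.5 m/s, a = 0 m/s².
v = v₀ + at = 25.5 + (0)(12.5) = 25.5 m/s
Δx = v₀t + ½at² = 25.5·12.5 + 0.5·0·12.5² = 319 m

Phase 3 (decelerating): v₀ = 25.5 m/s, a = -1.2 m/s².
v = v₀ + at = 25.5 + (-1.2)(1.5) = 23.7 m/s
Δx = v₀t + ½at² = 25.5·1.5 + 0.5·-1.2·1.5² = 36.9 m
Distance in phase 3 = 36.9 m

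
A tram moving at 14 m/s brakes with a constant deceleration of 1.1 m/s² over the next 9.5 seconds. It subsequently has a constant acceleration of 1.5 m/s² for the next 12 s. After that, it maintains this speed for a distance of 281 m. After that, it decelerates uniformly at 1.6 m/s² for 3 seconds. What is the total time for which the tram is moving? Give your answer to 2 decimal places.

37.54 s

Phase 1 (decelerating): v₀ = 14.0 m/s, a = -1.1 m/s².
v = v₀ + at = 14.0 + (-1.1)(9.5) = 3.55 m/s
Δx = v₀t + ½at² = 14.0·9.5 + 0.5·-1.1·9.5² = 83.4 m

Phase 2 (accelerating): v₀ = 3.55 m/s, a = 1.5 m/s².
v = v₀ + at = 3.55 + (1.5)(12) = 21.5 m/s
Δx = v₀t + ½at² = 3.55·12 + 0.5·1.5·12² = 151 m

Phase 3 (constant speed): v₀ = 21.5 m/s, a = 0 m/s².
Constant speed: t = d/v = 281/21.5 = 13.0 s

Phase 4 (decelerating): v₀ = 21.5 m/s, a = -1.6 m/s².
v = v₀ + at = 21.5 + (-1.6)(3) = 16.7 m/s
Δx = v₀t + ½at² = 21.5·3 + 0.5·-1.6·3² = 57.4 m
Total time = 9.50 + 12.0 + 13.0 + 3.00 = 37.5 s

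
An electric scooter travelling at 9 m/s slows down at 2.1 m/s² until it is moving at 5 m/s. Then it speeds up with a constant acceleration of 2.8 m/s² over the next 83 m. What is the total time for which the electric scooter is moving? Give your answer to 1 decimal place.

Phase 1 (decelerating): v₀ = 9.00 m/s, a = -2.1 m/s².
v = v₀ + at → t = (5 − 9.00) / -2.1 = 1.90 s
v² = v₀² + 2aΔx → Δx = (5² − 9.00²)/(2·-2.1) = 13.3 m

Phase 2 (accelerating): v₀ = 5.00 m/s, a = 2.8 m/s².
v² = v₀² + 2aΔx = 5.00² + 2·2.8·83 = 490 → v = 22.1 m/s
t = (v − v₀)/a = (22.1 − 5.00)/2.8 = 6.12 s
Total time = 1.90 + 6.12 = 8.02 s

8.0 s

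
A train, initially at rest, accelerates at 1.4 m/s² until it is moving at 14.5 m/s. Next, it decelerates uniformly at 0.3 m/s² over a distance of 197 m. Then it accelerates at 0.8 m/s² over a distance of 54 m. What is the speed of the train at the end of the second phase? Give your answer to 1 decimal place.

Phase 1 (accelerating): v₀ = 0 m/s, a = 1.4 m/s².
v = v₀ + at → t = (14.5 − 0) / 1.4 = 10.4 s
v² = v₀² + 2aΔx → Δx = (14.5² − 0²)/(2·1.4) = 75.1 m

Phase 2 (decelerating): v₀ = 14.5 m/s, a = -0.3 m/s².
v² = v₀² + 2aΔx = 14.5² + 2·-0.3·197 = 92.1 → v = 9.59 m/s
t = (v − v₀)/a = (9.59 − 14.5)/-0.3 = 16.4 s
Speed at end of phase 2 = 9.59 m/s

9.6 m/s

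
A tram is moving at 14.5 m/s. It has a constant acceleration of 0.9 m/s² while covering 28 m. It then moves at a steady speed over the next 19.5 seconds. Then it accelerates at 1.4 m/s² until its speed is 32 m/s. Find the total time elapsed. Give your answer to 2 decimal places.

32.65 s

Phase 1 (accelerating): v₀ = 14.5 m/s, a = 0.9 m/s².
v² = v₀² + 2aΔx = 14.5² + 2·0.9·28 = 261 → v = 16.1 m/s
t = (v − v₀)/a = (16.1 − 14.5)/0.9 = 1.83 s

Phase 2 (constant speed): v₀ = 16.1 m/s, a = 0 m/s².
v = v₀ + at = 16.1 + (0)(19.5) = 16.1 m/s
Δx = v₀t + ½at² = 16.1·19.5 + 0.5·0·19.5² = 315 m

Phase 3 (accelerating): v₀ = 16.1 m/s, a = 1.4 m/s².
v = v₀ + at → t = (32 − 16.1) / 1.4 = 11.3 s
v² = v₀² + 2aΔx → Δx = (32² − 16.1²)/(2·1.4) = 273 m
Total time = 1.83 + 19.5 + 11.3 = 32.7 s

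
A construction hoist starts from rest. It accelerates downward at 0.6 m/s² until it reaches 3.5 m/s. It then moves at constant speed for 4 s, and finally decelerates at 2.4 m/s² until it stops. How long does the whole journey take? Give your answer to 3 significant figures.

Phase 1 (accelerating): v₀ = 0 m/s, a = 0.6 m/s².
v = v₀ + at → t = (3.5 − 0) / 0.6 = 5.83 s
v² = v₀² + 2aΔx → Δx = (3.5² − 0²)/(2·0.6) = 10.2 m

Phase 2 (constant speed): v₀ = 3.50 m/s, a = 0 m/s².
v = v₀ + at = 3.50 + (0)(4) = 3.50 m/s
Δx = v₀t + ½at² = 3.50·4 + 0.5·0·4² = 14.0 m

Phase 3 (decelerating): v₀ = 3.50 m/s, a = -2.4 m/s².
v = v₀ + at → t = (0 − 3.50) / -2.4 = 1.46 s
v² = v₀² + 2aΔx → Δx = (0² − 3.50²)/(2·-2.4) = 2.55 m
Total time = 5.83 + 4.00 + 1.46 = 11.3 s

11.3 s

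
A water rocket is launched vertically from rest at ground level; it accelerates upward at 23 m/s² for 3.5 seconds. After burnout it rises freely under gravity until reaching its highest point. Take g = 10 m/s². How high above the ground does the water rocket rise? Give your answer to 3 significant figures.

Phase 1 (powered ascent): v₀ = 0 m/s, a = 23 m/s².
v = v₀ + at = 0 + (23)(3.5) = 80.5 m/s
Δx = v₀t + ½at² = 0·3.5 + 0.5·23·3.5² = 141 m

Phase 2 (coasting upward): v₀ = 80.5 m/s, a = -10 m/s².
v = v₀ + at → t = (0 − 80.5) / -10 = 8.05 s
v² = v₀² + 2aΔx → Δx = (0² − 80.5²)/(2·-10) = 324 m
Maximum height = 141 + 324 = 465 m

465 m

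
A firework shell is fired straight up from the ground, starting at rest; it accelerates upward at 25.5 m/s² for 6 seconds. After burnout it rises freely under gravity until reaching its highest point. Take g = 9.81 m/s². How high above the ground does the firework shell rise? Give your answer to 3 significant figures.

Phase 1 (powered ascent): v₀ = 0 m/s, a = 25.5 m/s².
v = v₀ + at = 0 + (25.5)(6) = 153 m/s
Δx = v₀t + ½at² = 0·6 + 0.5·25.5·6² = 459 m

Phase 2 (coasting upward): v₀ = 153 m/s, a = -9.81 m/s².
v = v₀ + at → t = (0 − 153) / -9.81 = 15.6 s
v² = v₀² + 2aΔx → Δx = (0² − 153²)/(2·-9.81) = 1190 m
Maximum height = 459 + 1190 = 1650 m

1650 m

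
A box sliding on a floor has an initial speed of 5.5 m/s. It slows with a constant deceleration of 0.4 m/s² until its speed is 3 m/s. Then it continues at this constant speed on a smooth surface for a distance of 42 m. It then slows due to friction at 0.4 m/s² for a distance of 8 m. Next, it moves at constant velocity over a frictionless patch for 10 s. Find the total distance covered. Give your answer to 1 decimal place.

Phase 1 (decelerating): v₀ = 5.50 m/s, a = -0.4 m/s².
v = v₀ + at → t = (3 − 5.50) / -0.4 = 6.25 s
v² = v₀² + 2aΔx → Δx = (3² − 5.50²)/(2·-0.4) = 26.6 m

Phase 2 (constant speed): v₀ = 3.00 m/s, a = 0 m/s².
Constant speed: t = d/v = 42/3.00 = 14.0 s

Phase 3 (decelerating): v₀ = 3.00 m/s, a = -0.4 m/s².
v² = v₀² + 2aΔx = 3.00² + 2·-0.4·8 = 2.60 → v = 1.61 m/s
t = (v − v₀)/a = (1.61 − 3.00)/-0.4 = 3.47 s

Phase 4 (constant speed): v₀ = 1.61 m/s, a = 0 m/s².
v = v₀ + at = 1.61 + (0)(10) = 1.61 m/s
Δx = v₀t + ½at² = 1.61·10 + 0.5·0·10² = 16.1 m
Total distance = 26.6 + 42.0 + 8.00 + 16.1 = 92.7 m

92.7 m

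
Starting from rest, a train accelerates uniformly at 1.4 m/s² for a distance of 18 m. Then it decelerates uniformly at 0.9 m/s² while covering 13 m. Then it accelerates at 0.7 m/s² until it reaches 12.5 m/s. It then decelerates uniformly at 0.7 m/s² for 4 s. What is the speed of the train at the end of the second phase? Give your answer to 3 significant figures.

5.20 m/s

Phase 1 (accelerating): v₀ = 0 m/s, a = 1.4 m/s².
v² = v₀² + 2aΔx = 0² + 2·1.4·18 = 50.4 → v = 7.10 m/s
t = (v − v₀)/a = (7.10 − 0)/1.4 = 5.07 s

Phase 2 (decelerating): v₀ = 7.10 m/s, a = -0.9 m/s².
v² = v₀² + 2aΔx = 7.10² + 2·-0.9·13 = 27.0 → v = 5.20 m/s
t = (v − v₀)/a = (5.20 − 7.10)/-0.9 = 2.11 s
Speed at end of phase 2 = 5.20 m/s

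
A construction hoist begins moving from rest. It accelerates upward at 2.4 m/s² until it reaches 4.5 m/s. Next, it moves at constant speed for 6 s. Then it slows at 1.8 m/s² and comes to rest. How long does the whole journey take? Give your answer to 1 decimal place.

10.4 s

Phase 1 (accelerating): v₀ = 0 m/s, a = 2.4 m/s².
v = v₀ + at → t = (4.5 − 0) / 2.4 = 1.88 s
v² = v₀² + 2aΔx → Δx = (4.5² − 0²)/(2·2.4) = 4.22 m

Phase 2 (constant speed): v₀ = 4.50 m/s, a = 0 m/s².
v = v₀ + at = 4.50 + (0)(6) = 4.50 m/s
Δx = v₀t + ½at² = 4.50·6 + 0.5·0·6² = 27.0 m

Phase 3 (decelerating): v₀ = 4.50 m/s, a = -1.8 m/s².
v = v₀ + at → t = (0 − 4.50) / -1.8 = 2.50 s
v² = v₀² + 2aΔx → Δx = (0² − 4.50²)/(2·-1.8) = 5.62 m
Total time = 1.88 + 6.00 + 2.50 = 10.4 s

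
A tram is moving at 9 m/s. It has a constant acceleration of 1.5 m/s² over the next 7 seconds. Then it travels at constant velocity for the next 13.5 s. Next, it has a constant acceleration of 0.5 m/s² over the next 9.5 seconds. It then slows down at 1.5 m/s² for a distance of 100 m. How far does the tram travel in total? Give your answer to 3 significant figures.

Phase 1 (accelerating): v₀ = 9.00 m/s, a = 1.5 m/s².
v = v₀ + at = 9.00 + (1.5)(7) = 19.5 m/s
Δx = v₀t + ½at² = 9.00·7 + 0.5·1.5·7² = 99.8 m

Phase 2 (constant speed): v₀ = 19.5 m/s, a = 0 m/s².
v = v₀ + at = 19.5 + (0)(13.5) = 19.5 m/s
Δx = v₀t + ½at² = 19.5·13.5 + 0.5·0·13.5² = 263 m

Phase 3 (accelerating): v₀ = 19.5 m/s, a = 0.5 m/s².
v = v₀ + at = 19.5 + (0.5)(9.5) = 24.2 m/s
Δx = v₀t + ½at² = 19.5·9.5 + 0.5·0.5·9.5² = 208 m

Phase 4 (decelerating): v₀ = 24.2 m/s, a = -1.5 m/s².
v² = v₀² + 2aΔx = 24.2² + 2·-1.5·100 = 288 → v = 17.0 m/s
t = (v − v₀)/a = (17.0 − 24.2)/-1.5 = 4.85 s
Total distance = 99.8 + 263 + 208 + 100 = 671 m

671 m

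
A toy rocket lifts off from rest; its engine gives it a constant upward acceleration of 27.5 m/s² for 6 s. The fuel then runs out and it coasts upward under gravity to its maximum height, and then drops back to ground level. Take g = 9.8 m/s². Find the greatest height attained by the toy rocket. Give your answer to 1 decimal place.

1884.0 m

Phase 1 (powered ascent): v₀ = 0 m/s, a = 27.5 m/s².
v = v₀ + at = 0 + (27.5)(6) = 165 m/s
Δx = v₀t + ½at² = 0·6 + 0.5·27.5·6² = 495 m

Phase 2 (coasting upward): v₀ = 165 m/s, a = -9.8 m/s².
v = v₀ + at → t = (0 − 165) / -9.8 = 16.8 s
v² = v₀² + 2aΔx → Δx = (0² − 165²)/(2·-9.8) = 1390 m
Maximum height = 495 + 1390 = 1880 m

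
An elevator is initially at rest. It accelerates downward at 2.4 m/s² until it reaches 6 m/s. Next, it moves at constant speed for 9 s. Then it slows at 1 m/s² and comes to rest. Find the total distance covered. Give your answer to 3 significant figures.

79.5 m

Phase 1 (accelerating): v₀ = 0 m/s, a = 2.4 m/s².
v = v₀ + at → t = (6 − 0) / 2.4 = 2.50 s
v² = v₀² + 2aΔx → Δx = (6² − 0²)/(2·2.4) = 7.50 m

Phase 2 (constant speed): v₀ = 6.00 m/s, a = 0 m/s².
v = v₀ + at = 6.00 + (0)(9) = 6.00 m/s
Δx = v₀t + ½at² = 6.00·9 + 0.5·0·9² = 54.0 m

Phase 3 (decelerating): v₀ = 6.00 m/s, a = -1 m/s².
v = v₀ + at → t = (0 − 6.00) / -1 = 6.00 s
v² = v₀² + 2aΔx → Δx = (0² − 6.00²)/(2·-1) = 18.0 m
Total distance = 7.50 + 54.0 + 18.0 = 79.5 m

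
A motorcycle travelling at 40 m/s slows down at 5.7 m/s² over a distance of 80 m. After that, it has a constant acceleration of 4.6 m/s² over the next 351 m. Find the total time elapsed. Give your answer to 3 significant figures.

10.3 s

Phase 1 (decelerating): v₀ = 40.0 m/s, a = -5.7 m/s².
v² = v₀² + 2aΔx = 40.0² + 2·-5.7·80 = 688 → v = 26.2 m/s
t = (v − v₀)/a = (26.2 − 40.0)/-5.7 = 2.42 s

Phase 2 (accelerating): v₀ = 26.2 m/s, a = 4.6 m/s².
v² = v₀² + 2aΔx = 26.2² + 2·4.6·351 = 3920 → v = 62.6 m/s
t = (v − v₀)/a = (62.6 − 26.2)/4.6 = 7.90 s
Total time = 2.42 + 7.90 = 10.3 s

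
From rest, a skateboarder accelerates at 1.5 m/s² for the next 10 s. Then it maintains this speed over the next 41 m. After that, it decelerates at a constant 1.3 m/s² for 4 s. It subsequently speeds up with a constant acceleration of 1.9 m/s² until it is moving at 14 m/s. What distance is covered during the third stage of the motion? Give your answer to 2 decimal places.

49.60 m

Phase 1 (accelerating): v₀ = 0 m/s, a = 1.5 m/s².
v = v₀ + at = 0 + (1.5)(10) = 15.0 m/s
Δx = v₀t + ½at² = 0·10 + 0.5·1.5·10² = 75.0 m

Phase 2 (constant speed): v₀ = 15.0 m/s, a = 0 m/s².
Constant speed: t = d/v = 41/15.0 = 2.73 s

Phase 3 (decelerating): v₀ = 15.0 m/s, a = -1.3 m/s².
v = v₀ + at = 15.0 + (-1.3)(4) = 9.80 m/s
Δx = v₀t + ½at² = 15.0·4 + 0.5·-1.3·4² = 49.6 m
Distance in phase 3 = 49.6 m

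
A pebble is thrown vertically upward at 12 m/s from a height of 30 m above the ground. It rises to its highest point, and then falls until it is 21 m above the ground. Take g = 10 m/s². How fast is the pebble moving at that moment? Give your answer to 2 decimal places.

Phase 1 (rising): v₀ = 12.0 m/s, a = -10 m/s².
v = v₀ + at → t = (0 − 12.0) / -10 = 1.20 s
v² = v₀² + 2aΔx → Δx = (0² − 12.0²)/(2·-10) = 7.20 m

Phase 2 (falling): v₀ = 0 m/s, a = -10 m/s².
Falls 16.2 m from rest: t = √(2·16.2/10) = 1.80 s; v = g·t = 18.0 m/s.
Final speed = 18.0 m/s

18.00 m/s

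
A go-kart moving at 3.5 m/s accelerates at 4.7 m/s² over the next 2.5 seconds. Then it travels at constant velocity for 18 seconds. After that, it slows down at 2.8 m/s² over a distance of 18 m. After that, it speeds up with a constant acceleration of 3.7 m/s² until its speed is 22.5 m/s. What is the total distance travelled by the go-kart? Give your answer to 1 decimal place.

366.5 m

Phase 1 (accelerating): v₀ = 3.50 m/s, a = 4.7 m/s².
v = v₀ + at = 3.50 + (4.7)(2.5) = 15.2 m/s
Δx = v₀t + ½at² = 3.50·2.5 + 0.5·4.7·2.5² = 23.4 m

Phase 2 (constant speed): v₀ = 15.2 m/s, a = 0 m/s².
v = v₀ + at = 15.2 + (0)(18) = 15.2 m/s
Δx = v₀t + ½at² = 15.2·18 + 0.5·0·18² = 274 m

Phase 3 (decelerating): v₀ = 15.2 m/s, a = -2.8 m/s².
v² = v₀² + 2aΔx = 15.2² + 2·-2.8·18 = 132 → v = 11.5 m/s
t = (v − v₀)/a = (11.5 − 15.2)/-2.8 = 1.35 s

Phase 4 (accelerating): v₀ = 11.5 m/s, a = 3.7 m/s².
v = v₀ + at → t = (22.5 − 11.5) / 3.7 = 2.98 s
v² = v₀² + 2aΔx → Δx = (22.5² − 11.5²)/(2·3.7) = 50.6 m
Total distance = 23.4 + 274 + 18.0 + 50.6 = 367 m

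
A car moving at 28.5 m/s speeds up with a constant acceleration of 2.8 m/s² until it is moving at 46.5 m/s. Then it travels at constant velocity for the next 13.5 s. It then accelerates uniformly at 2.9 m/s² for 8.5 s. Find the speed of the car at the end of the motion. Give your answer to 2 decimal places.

Phase 1 (accelerating): v₀ = 28.5 m/s, a = 2.8 m/s².
v = v₀ + at → t = (46.5 − 28.5) / 2.8 = 6.43 s
v² = v₀² + 2aΔx → Δx = (46.5² − 28.5²)/(2·2.8) = 241 m

Phase 2 (constant speed): v₀ = 46.5 m/s, a = 0 m/s².
v = v₀ + at = 46.5 + (0)(13.5) = 46.5 m/s
Δx = v₀t + ½at² = 46.5·13.5 + 0.5·0·13.5² = 628 m

Phase 3 (accelerating): v₀ = 46.5 m/s, a = 2.9 m/s².
v = v₀ + at = 46.5 + (2.9)(8.5) = 71.2 m/s
Δx = v₀t + ½at² = 46.5·8.5 + 0.5·2.9·8.5² = 500 m
Final speed = 71.2 m/s

71.15 m/s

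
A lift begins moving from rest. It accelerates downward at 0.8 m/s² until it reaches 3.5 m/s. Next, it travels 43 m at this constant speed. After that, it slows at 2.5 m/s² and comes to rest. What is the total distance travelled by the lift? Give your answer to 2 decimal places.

Phase 1 (accelerating): v₀ = 0 m/s, a = 0.8 m/s².
v = v₀ + at → t = (3.5 − 0) / 0.8 = 4.38 s
v² = v₀² + 2aΔx → Δx = (3.5² − 0²)/(2·0.8) = 7.66 m

Phase 2 (constant speed): v₀ = 3.50 m/s, a = 0 m/s².
Constant speed: t = d/v = 43/3.50 = 12.3 s

Phase 3 (decelerating): v₀ = 3.50 m/s, a = -2.5 m/s².
v = v₀ + at → t = (0 − 3.50) / -2.5 = 1.40 s
v² = v₀² + 2aΔx → Δx = (0² − 3.50²)/(2·-2.5) = 2.45 m
Total distance = 7.66 + 43.0 + 2.45 = 53.1 m

53.11 m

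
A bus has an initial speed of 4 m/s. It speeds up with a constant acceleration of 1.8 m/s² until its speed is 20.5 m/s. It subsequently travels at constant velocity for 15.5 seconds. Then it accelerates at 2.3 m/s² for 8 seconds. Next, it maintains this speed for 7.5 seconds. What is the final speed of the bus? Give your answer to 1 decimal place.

Phase 1 (accelerating): v₀ = 4.00 m/s, a = 1.8 m/s².
v = v₀ + at → t = (20.5 − 4.00) / 1.8 = 9.17 s
v² = v₀² + 2aΔx → Δx = (20.5² − 4.00²)/(2·1.8) = 112 m

Phase 2 (constant speed): v₀ = 20.5 m/s, a = 0 m/s².
v = v₀ + at = 20.5 + (0)(15.5) = 20.5 m/s
Δx = v₀t + ½at² = 20.5·15.5 + 0.5·0·15.5² = 318 m

Phase 3 (accelerating): v₀ = 20.5 m/s, a = 2.3 m/s².
v = v₀ + at = 20.5 + (2.3)(8) = 38.9 m/s
Δx = v₀t + ½at² = 20.5·8 + 0.5·2.3·8² = 238 m

Phase 4 (constant speed): v₀ = 38.9 m/s, a = 0 m/s².
v = v₀ + at = 38.9 + (0)(7.5) = 38.9 m/s
Δx = v₀t + ½at² = 38.9·7.5 + 0.5·0·7.5² = 292 m
Final speed = 38.9 m/s

38.9 m/s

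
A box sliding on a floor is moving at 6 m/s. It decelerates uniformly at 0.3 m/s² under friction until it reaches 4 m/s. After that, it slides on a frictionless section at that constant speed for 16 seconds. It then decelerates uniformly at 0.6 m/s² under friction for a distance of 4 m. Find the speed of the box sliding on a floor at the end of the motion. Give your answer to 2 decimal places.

Phase 1 (decelerating): v₀ = 6.00 m/s, a = -0.3 m/s².
v = v₀ + at → t = (4 − 6.00) / -0.3 = 6.67 s
v² = v₀² + 2aΔx → Δx = (4² − 6.00²)/(2·-0.3) = 33.3 m

Phase 2 (constant speed): v₀ = 4.00 m/s, a = 0 m/s².
v = v₀ + at = 4.00 + (0)(16) = 4.00 m/s
Δx = v₀t + ½at² = 4.00·16 + 0.5·0·16² = 64.0 m

Phase 3 (decelerating): v₀ = 4.00 m/s, a = -0.6 m/s².
v² = v₀² + 2aΔx = 4.00² + 2·-0.6·4 = 11.2 → v = 3.35 m/s
t = (v − v₀)/a = (3.35 − 4.00)/-0.6 = 1.09 s
Final speed = 3.35 m/s

3.35 m/s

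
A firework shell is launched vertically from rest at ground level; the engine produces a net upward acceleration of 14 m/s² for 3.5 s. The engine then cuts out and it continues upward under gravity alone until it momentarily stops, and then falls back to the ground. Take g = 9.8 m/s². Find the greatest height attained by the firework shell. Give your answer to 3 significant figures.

Phase 1 (powered ascent): v₀ = 0 m/s, a = 14 m/s².
v = v₀ + at = 0 + (14)(3.5) = 49.0 m/s
Δx = v₀t + ½at² = 0·3.5 + 0.5·14·3.5² = 85.8 m

Phase 2 (coasting upward): v₀ = 49.0 m/s, a = -9.8 m/s².
v = v₀ + at → t = (0 − 49.0) / -9.8 = 5.00 s
v² = v₀² + 2aΔx → Δx = (0² − 49.0²)/(2·-9.8) = 122 m
Maximum height = 85.8 + 122 = 208 m

208 m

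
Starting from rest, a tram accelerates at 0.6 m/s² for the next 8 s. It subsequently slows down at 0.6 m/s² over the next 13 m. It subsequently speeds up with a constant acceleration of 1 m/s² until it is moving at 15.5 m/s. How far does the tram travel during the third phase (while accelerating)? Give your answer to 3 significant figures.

116 m

Phase 1 (accelerating): v₀ = 0 m/s, a = 0.6 m/s².
v = v₀ + at = 0 + (0.6)(8) = 4.80 m/s
Δx = v₀t + ½at² = 0·8 + 0.5·0.6·8² = 19.2 m

Phase 2 (decelerating): v₀ = 4.80 m/s, a = -0.6 m/s².
v² = v₀² + 2aΔx = 4.80² + 2·-0.6·13 = 7.44 → v = 2.73 m/s
t = (v − v₀)/a = (2.73 − 4.80)/-0.6 = 3.45 s

Phase 3 (accelerating): v₀ = 2.73 m/s, a = 1 m/s².
v = v₀ + at → t = (15.5 − 2.73) / 1 = 12.8 s
v² = v₀² + 2aΔx → Δx = (15.5² − 2.73²)/(2·1) = 116 m
Distance in phase 3 = 116 m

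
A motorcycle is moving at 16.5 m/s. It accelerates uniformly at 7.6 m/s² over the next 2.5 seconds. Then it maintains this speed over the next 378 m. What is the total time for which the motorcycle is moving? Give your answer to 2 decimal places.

13.15 s

Phase 1 (accelerating): v₀ = 16.5 m/s, a = 7.6 m/s².
v = v₀ + at = 16.5 + (7.6)(2.5) = 35.5 m/s
Δx = v₀t + ½at² = 16.5·2.5 + 0.5·7.6·2.5² = 65.0 m

Phase 2 (constant speed): v₀ = 35.5 m/s, a = 0 m/s².
Constant speed: t = d/v = 378/35.5 = 10.6 s
Total time = 2.50 + 10.6 = 13.1 s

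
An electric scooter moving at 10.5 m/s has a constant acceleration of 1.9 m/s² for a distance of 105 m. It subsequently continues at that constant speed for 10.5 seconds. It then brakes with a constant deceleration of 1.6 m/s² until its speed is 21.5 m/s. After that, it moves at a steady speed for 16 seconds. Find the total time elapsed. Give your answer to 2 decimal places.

33.52 s

Phase 1 (accelerating): v₀ = 10.5 m/s, a = 1.9 m/s².
v² = v₀² + 2aΔx = 10.5² + 2·1.9·105 = 509 → v = 22.6 m/s
t = (v − v₀)/a = (22.6 − 10.5)/1.9 = 6.35 s

Phase 2 (constant speed): v₀ = 22.6 m/s, a = 0 m/s².
v = v₀ + at = 22.6 + (0)(10.5) = 22.6 m/s
Δx = v₀t + ½at² = 22.6·10.5 + 0.5·0·10.5² = 237 m

Phase 3 (decelerating): v₀ = 22.6 m/s, a = -1.6 m/s².
v = v₀ + at → t = (21.5 − 22.6) / -1.6 = 0.667 s
v² = v₀² + 2aΔx → Δx = (21.5² − 22.6²)/(2·-1.6) = 14.7 m

Phase 4 (constant speed): v₀ = 21.5 m/s, a = 0 m/s².
v = v₀ + at = 21.5 + (0)(16) = 21.5 m/s
Δx = v₀t + ½at² = 21.5·16 + 0.5·0·16² = 344 m
Total time = 6.35 + 10.5 + 0.667 + 16.0 = 33.5 s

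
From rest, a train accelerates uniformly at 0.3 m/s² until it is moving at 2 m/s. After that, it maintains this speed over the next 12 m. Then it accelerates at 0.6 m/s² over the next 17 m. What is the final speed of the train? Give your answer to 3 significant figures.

Phase 1 (accelerating): v₀ = 0 m/s, a = 0.3 m/s².
v = v₀ + at → t = (2 − 0) / 0.3 = 6.67 s
v² = v₀² + 2aΔx → Δx = (2² − 0²)/(2·0.3) = 6.67 m

Phase 2 (constant speed): v₀ = 2.00 m/s, a = 0 m/s².
Constant speed: t = d/v = 12/2.00 = 6.00 s

Phase 3 (accelerating): v₀ = 2.00 m/s, a = 0.6 m/s².
v² = v₀² + 2aΔx = 2.00² + 2·0.6·17 = 24.4 → v = 4.94 m/s
t = (v − v₀)/a = (4.94 − 2.00)/0.6 = 4.90 s
Final speed = 4.94 m/s

4.94 m/s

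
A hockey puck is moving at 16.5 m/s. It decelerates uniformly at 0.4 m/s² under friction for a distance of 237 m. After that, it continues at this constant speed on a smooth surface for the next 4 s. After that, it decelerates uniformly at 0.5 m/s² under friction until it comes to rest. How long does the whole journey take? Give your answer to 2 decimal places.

40.70 s

Phase 1 (decelerating): v₀ = 16.5 m/s, a = -0.4 m/s².
v² = v₀² + 2aΔx = 16.5² + 2·-0.4·237 = 82.6 → v = 9.09 m/s
t = (v − v₀)/a = (9.09 − 16.5)/-0.4 = 18.5 s

Phase 2 (constant speed): v₀ = 9.09 m/s, a = 0 m/s².
v = v₀ + at = 9.09 + (0)(4) = 9.09 m/s
Δx = v₀t + ½at² = 9.09·4 + 0.5·0·4² = 36.4 m

Phase 3 (decelerating): v₀ = 9.09 m/s, a = -0.5 m/s².
v = v₀ + at → t = (0 − 9.09) / -0.5 = 18.2 s
v² = v₀² + 2aΔx → Δx = (0² − 9.09²)/(2·-0.5) = 82.6 m
Total time = 18.5 + 4.00 + 18.2 = 40.7 s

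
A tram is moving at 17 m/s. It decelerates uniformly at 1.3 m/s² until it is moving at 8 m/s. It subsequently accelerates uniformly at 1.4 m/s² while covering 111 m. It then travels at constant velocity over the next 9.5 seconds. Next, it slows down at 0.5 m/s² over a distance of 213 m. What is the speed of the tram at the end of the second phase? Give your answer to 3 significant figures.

19.4 m/s

Phase 1 (decelerating): v₀ = 17.0 m/s, a = -1.3 m/s².
v = v₀ + at → t = (8 − 17.0) / -1.3 = 6.92 s
v² = v₀² + 2aΔx → Δx = (8² − 17.0²)/(2·-1.3) = 86.5 m

Phase 2 (accelerating): v₀ = 8.00 m/s, a = 1.4 m/s².
v² = v₀² + 2aΔx = 8.00² + 2·1.4·111 = 375 → v = 19.4 m/s
t = (v − v₀)/a = (19.4 − 8.00)/1.4 = 8.11 s
Speed at end of phase 2 = 19.4 m/s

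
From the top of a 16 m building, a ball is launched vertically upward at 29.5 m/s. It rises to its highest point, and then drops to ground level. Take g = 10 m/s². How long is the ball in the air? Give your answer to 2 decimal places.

Phase 1 (rising): v₀ = 29.5 m/s, a = -10 m/s².
v = v₀ + at → t = (0 − 29.5) / -10 = 2.95 s
v² = v₀² + 2aΔx → Δx = (0² − 29.5²)/(2·-10) = 43.5 m

Phase 2 (falling): v₀ = 0 m/s, a = -10 m/s².
Falls 59.5 m from rest: t = √(2·59.5/10) = 3.45 s; v = g·t = 34.5 m/s.
Total time = 2.95 + 3.45 = 6.40 s

6.40 s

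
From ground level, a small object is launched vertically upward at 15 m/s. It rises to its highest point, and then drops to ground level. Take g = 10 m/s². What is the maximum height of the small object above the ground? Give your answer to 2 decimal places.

Phase 1 (rising): v₀ = 15.0 m/s, a = -10 m/s².
v = v₀ + at → t = (0 − 15.0) / -10 = 1.50 s
v² = v₀² + 2aΔx → Δx = (0² − 15.0²)/(2·-10) = 11.2 m
Maximum height = 11.2 m

11.25 m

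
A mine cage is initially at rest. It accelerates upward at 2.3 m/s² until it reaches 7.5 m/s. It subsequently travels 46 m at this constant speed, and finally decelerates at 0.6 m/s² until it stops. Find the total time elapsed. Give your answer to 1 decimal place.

Phase 1 (accelerating): v₀ = 0 m/s, a = 2.3 m/s².
v = v₀ + at → t = (7.5 − 0) / 2.3 = 3.26 s
v² = v₀² + 2aΔx → Δx = (7.5² − 0²)/(2·2.3) = 12.2 m

Phase 2 (constant speed): v₀ = 7.50 m/s, a = 0 m/s².
Constant speed: t = d/v = 46/7.50 = 6.13 s

Phase 3 (decelerating): v₀ = 7.50 m/s, a = -0.6 m/s².
v = v₀ + at → t = (0 − 7.50) / -0.6 = 12.5 s
v² = v₀² + 2aΔx → Δx = (0² − 7.50²)/(2·-0.6) = 46.9 m
Total time = 3.26 + 6.13 + 12.5 = 21.9 s

21.9 s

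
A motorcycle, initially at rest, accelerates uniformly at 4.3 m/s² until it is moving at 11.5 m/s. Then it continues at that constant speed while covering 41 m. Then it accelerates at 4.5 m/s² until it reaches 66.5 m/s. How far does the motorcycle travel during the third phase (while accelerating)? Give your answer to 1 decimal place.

Phase 1 (accelerating): v₀ = 0 m/s, a = 4.3 m/s².
v = v₀ + at → t = (11.5 − 0) / 4.3 = 2.67 s
v² = v₀² + 2aΔx → Δx = (11.5² − 0²)/(2·4.3) = 15.4 m

Phase 2 (constant speed): v₀ = 11.5 m/s, a = 0 m/s².
Constant speed: t = d/v = 41/11.5 = 3.57 s

Phase 3 (accelerating): v₀ = 11.5 m/s, a = 4.5 m/s².
v = v₀ + at → t = (66.5 − 11.5) / 4.5 = 12.2 s
v² = v₀² + 2aΔx → Δx = (66.5² − 11.5²)/(2·4.5) = 477 m
Distance in phase 3 = 477 m

476.7 m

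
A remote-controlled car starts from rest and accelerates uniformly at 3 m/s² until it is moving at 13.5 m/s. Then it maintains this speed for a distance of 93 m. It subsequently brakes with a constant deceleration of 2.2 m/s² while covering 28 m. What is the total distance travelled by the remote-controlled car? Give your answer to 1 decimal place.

Phase 1 (accelerating): v₀ = 0 m/s, a = 3 m/s².
v = v₀ + at → t = (13.5 − 0) / 3 = 4.50 s
v² = v₀² + 2aΔx → Δx = (13.5² − 0²)/(2·3) = 30.4 m

Phase 2 (constant speed): v₀ = 13.5 m/s, a = 0 m/s².
Constant speed: t = d/v = 93/13.5 = 6.89 s

Phase 3 (decelerating): v₀ = 13.5 m/s, a = -2.2 m/s².
v² = v₀² + 2aΔx = 13.5² + 2·-2.2·28 = 59.0 → v = 7.68 m/s
t = (v − v₀)/a = (7.68 − 13.5)/-2.2 = 2.64 s
Total distance = 30.4 + 93.0 + 28.0 = 151 m

151.4 m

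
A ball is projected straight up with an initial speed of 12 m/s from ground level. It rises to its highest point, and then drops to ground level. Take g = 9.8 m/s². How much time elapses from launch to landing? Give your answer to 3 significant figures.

2.45 s

Phase 1 (rising): v₀ = 12.0 m/s, a = -9.8 m/s².
v = v₀ + at → t = (0 − 12.0) / -9.8 = 1.22 s
v² = v₀² + 2aΔx → Δx = (0² − 12.0²)/(2·-9.8) = 7.35 m

Phase 2 (falling): v₀ = 0 m/s, a = -9.8 m/s².
Falls 7.35 m from rest: t = √(2·7.35/9.8) = 1.22 s; v = g·t = 12.0 m/s.
Total time = 1.22 + 1.22 = 2.45 s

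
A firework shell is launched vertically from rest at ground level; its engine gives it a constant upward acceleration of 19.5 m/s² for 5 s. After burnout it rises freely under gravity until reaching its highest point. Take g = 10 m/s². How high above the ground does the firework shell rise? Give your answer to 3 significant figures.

Phase 1 (powered ascent): v₀ = 0 m/s, a = 19.5 m/s².
v = v₀ + at = 0 + (19.5)(5) = 97.5 m/s
Δx = v₀t + ½at² = 0·5 + 0.5·19.5·5² = 244 m

Phase 2 (coasting upward): v₀ = 97.5 m/s, a = -10 m/s².
v = v₀ + at → t = (0 − 97.5) / -10 = 9.75 s
v² = v₀² + 2aΔx → Δx = (0² − 97.5²)/(2·-10) = 475 m
Maximum height = 244 + 475 = 719 m

719 m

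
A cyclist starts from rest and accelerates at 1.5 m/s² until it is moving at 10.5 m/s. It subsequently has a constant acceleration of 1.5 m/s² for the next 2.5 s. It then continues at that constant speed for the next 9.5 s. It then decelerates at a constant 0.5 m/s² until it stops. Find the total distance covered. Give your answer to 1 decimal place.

Phase 1 (accelerating): v₀ = 0 m/s, a = 1.5 m/s².
v = v₀ + at → t = (10.5 − 0) / 1.5 = 7.00 s
v² = v₀² + 2aΔx → Δx = (10.5² − 0²)/(2·1.5) = 36.8 m

Phase 2 (accelerating): v₀ = 10.5 m/s, a = 1.5 m/s².
v = v₀ + at = 10.5 + (1.5)(2.5) = 14.2 m/s
Δx = v₀t + ½at² = 10.5·2.5 + 0.5·1.5·2.5² = 30.9 m

Phase 3 (constant speed): v₀ = 14.2 m/s, a = 0 m/s².
v = v₀ + at = 14.2 + (0)(9.5) = 14.2 m/s
Δx = v₀t + ½at² = 14.2·9.5 + 0.5·0·9.5² = 135 m

Phase 4 (decelerating): v₀ = 14.2 m/s, a = -0.5 m/s².
v = v₀ + at → t = (0 − 14.2) / -0.5 = 28.5 s
v² = v₀² + 2aΔx → Δx = (0² − 14.2²)/(2·-0.5) = 203 m
Total distance = 36.8 + 30.9 + 135 + 203 = 406 m

406.1 m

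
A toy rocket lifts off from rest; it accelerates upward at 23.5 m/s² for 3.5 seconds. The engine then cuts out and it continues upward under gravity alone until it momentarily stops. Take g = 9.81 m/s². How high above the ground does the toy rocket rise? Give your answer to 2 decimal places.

488.74 m

Phase 1 (powered ascent): v₀ = 0 m/s, a = 23.5 m/s².
v = v₀ + at = 0 + (23.5)(3.5) = 82.2 m/s
Δx = v₀t + ½at² = 0·3.5 + 0.5·23.5·3.5² = 144 m

Phase 2 (coasting upward): v₀ = 82.2 m/s, a = -9.81 m/s².
v = v₀ + at → t = (0 − 82.2) / -9.81 = 8.38 s
v² = v₀² + 2aΔx → Δx = (0² − 82.2²)/(2·-9.81) = 345 m
Maximum height = 144 + 345 = 489 m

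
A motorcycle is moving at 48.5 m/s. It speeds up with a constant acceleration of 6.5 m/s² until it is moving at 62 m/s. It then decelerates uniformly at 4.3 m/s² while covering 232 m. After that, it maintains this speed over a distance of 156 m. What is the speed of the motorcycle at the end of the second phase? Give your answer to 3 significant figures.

43.0 m/s

Phase 1 (accelerating): v₀ = 48.5 m/s, a = 6.5 m/s².
v = v₀ + at → t = (62 − 48.5) / 6.5 = 2.08 s
v² = v₀² + 2aΔx → Δx = (62² − 48.5²)/(2·6.5) = 115 m

Phase 2 (decelerating): v₀ = 62.0 m/s, a = -4.3 m/s².
v² = v₀² + 2aΔx = 62.0² + 2·-4.3·232 = 1850 → v = 43.0 m/s
t = (v − v₀)/a = (43.0 − 62.0)/-4.3 = 4.42 s
Speed at end of phase 2 = 43.0 m/s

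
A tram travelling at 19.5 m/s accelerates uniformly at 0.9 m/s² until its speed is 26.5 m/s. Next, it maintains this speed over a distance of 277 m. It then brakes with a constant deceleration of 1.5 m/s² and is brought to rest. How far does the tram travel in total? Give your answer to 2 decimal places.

Phase 1 (accelerating): v₀ = 19.5 m/s, a = 0.9 m/s².
v = v₀ + at → t = (26.5 − 19.5) / 0.9 = 7.78 s
v² = v₀² + 2aΔx → Δx = (26.5² − 19.5²)/(2·0.9) = 179 m

Phase 2 (constant speed): v₀ = 26.5 m/s, a = 0 m/s².
Constant speed: t = d/v = 277/26.5 = 10.5 s

Phase 3 (decelerating): v₀ = 26.5 m/s, a = -1.5 m/s².
v = v₀ + at → t = (0 − 26.5) / -1.5 = 17.7 s
v² = v₀² + 2aΔx → Δx = (0² − 26.5²)/(2·-1.5) = 234 m
Total distance = 179 + 277 + 234 = 690 m

689.97 m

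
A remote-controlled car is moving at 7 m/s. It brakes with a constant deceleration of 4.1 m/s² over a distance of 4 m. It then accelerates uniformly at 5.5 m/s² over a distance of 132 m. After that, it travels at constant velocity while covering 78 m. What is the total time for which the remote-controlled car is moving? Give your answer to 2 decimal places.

Phase 1 (decelerating): v₀ = 7.00 m/s, a = -4.1 m/s².
v² = v₀² + 2aΔx = 7.00² + 2·-4.1·4 = 16.2 → v = 4.02 m/s
t = (v − v₀)/a = (4.02 − 7.00)/-4.1 = 0.726 s

Phase 2 (accelerating): v₀ = 4.02 m/s, a = 5.5 m/s².
v² = v₀² + 2aΔx = 4.02² + 2·5.5·132 = 1470 → v = 38.3 m/s
t = (v − v₀)/a = (38.3 − 4.02)/5.5 = 6.23 s

Phase 3 (constant speed): v₀ = 38.3 m/s, a = 0 m/s².
Constant speed: t = d/v = 78/38.3 = 2.04 s
Total time = 0.726 + 6.23 + 2.04 = 9.00 s

9.00 s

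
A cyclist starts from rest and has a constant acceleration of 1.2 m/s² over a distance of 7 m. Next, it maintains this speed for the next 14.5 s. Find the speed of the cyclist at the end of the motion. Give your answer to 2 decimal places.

4.10 m/s

Phase 1 (accelerating): v₀ = 0 m/s, a = 1.2 m/s².
v² = v₀² + 2aΔx = 0² + 2·1.2·7 = 16.8 → v = 4.10 m/s
t = (v − v₀)/a = (4.10 − 0)/1.2 = 3.42 s

Phase 2 (constant speed): v₀ = 4.10 m/s, a = 0 m/s².
v = v₀ + at = 4.10 + (0)(14.5) = 4.10 m/s
Δx = v₀t + ½at² = 4.10·14.5 + 0.5·0·14.5² = 59.4 m
Final speed = 4.10 m/s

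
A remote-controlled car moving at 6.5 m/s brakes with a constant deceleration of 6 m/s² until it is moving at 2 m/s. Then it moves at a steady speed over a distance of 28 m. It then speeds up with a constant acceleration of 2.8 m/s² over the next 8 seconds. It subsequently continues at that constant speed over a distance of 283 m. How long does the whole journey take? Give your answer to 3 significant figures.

Phase 1 (decelerating): v₀ = 6.50 m/s, a = -6 m/s².
v = v₀ + at → t = (2 − 6.50) / -6 = 0.750 s
v² = v₀² + 2aΔx → Δx = (2² − 6.50²)/(2·-6) = 3.19 m

Phase 2 (constant speed): v₀ = 2.00 m/s, a = 0 m/s².
Constant speed: t = d/v = 28/2.00 = 14.0 s

Phase 3 (accelerating): v₀ = 2.00 m/s, a = 2.8 m/s².
v = v₀ + at = 2.00 + (2.8)(8) = 24.4 m/s
Δx = v₀t + ½at² = 2.00·8 + 0.5·2.8·8² = 106 m

Phase 4 (constant speed): v₀ = 24.4 m/s, a = 0 m/s².
Constant speed: t = d/v = 283/24.4 = 11.6 s
Total time = 0.750 + 14.0 + 8.00 + 11.6 = 34.3 s

34.3 s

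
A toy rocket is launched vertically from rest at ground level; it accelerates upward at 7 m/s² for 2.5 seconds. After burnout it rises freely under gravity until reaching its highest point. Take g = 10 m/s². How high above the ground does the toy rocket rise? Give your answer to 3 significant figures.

37.2 m

Phase 1 (powered ascent): v₀ = 0 m/s, a = 7 m/s².
v = v₀ + at = 0 + (7)(2.5) = 17.5 m/s
Δx = v₀t + ½at² = 0·2.5 + 0.5·7·2.5² = 21.9 m

Phase 2 (coasting upward): v₀ = 17.5 m/s, a = -10 m/s².
v = v₀ + at → t = (0 − 17.5) / -10 = 1.75 s
v² = v₀² + 2aΔx → Δx = (0² − 17.5²)/(2·-10) = 15.3 m
Maximum height = 21.9 + 15.3 = 37.2 m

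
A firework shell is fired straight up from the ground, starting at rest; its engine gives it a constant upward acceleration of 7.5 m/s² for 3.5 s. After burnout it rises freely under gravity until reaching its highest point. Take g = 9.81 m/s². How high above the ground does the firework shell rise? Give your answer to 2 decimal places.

Phase 1 (powered ascent): v₀ = 0 m/s, a = 7.5 m/s².
v = v₀ + at = 0 + (7.5)(3.5) = 26.2 m/s
Δx = v₀t + ½at² = 0·3.5 + 0.5·7.5·3.5² = 45.9 m

Phase 2 (coasting upward): v₀ = 26.2 m/s, a = -9.81 m/s².
v = v₀ + at → t = (0 − 26.2) / -9.81 = 2.68 s
v² = v₀² + 2aΔx → Δx = (0² − 26.2²)/(2·-9.81) = 35.1 m
Maximum height = 45.9 + 35.1 = 81.1 m

81.06 m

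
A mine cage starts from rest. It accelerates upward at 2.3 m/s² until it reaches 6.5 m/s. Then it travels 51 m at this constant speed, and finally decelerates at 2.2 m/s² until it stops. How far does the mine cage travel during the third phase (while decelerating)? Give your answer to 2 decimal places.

9.60 m

Phase 1 (accelerating): v₀ = 0 m/s, a = 2.3 m/s².
v = v₀ + at → t = (6.5 − 0) / 2.3 = 2.83 s
v² = v₀² + 2aΔx → Δx = (6.5² − 0²)/(2·2.3) = 9.18 m

Phase 2 (constant speed): v₀ = 6.50 m/s, a = 0 m/s².
Constant speed: t = d/v = 51/6.50 = 7.85 s

Phase 3 (decelerating): v₀ = 6.50 m/s, a = -2.2 m/s².
v = v₀ + at → t = (0 − 6.50) / -2.2 = 2.95 s
v² = v₀² + 2aΔx → Δx = (0² − 6.50²)/(2·-2.2) = 9.60 m
Distance in phase 3 = 9.60 m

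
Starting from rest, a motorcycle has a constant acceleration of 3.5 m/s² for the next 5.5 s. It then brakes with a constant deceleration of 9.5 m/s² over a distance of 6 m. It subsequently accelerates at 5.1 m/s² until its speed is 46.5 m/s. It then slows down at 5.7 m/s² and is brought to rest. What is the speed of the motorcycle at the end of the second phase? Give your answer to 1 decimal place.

16.0 m/s

Phase 1 (accelerating): v₀ = 0 m/s, a = 3.5 m/s².
v = v₀ + at = 0 + (3.5)(5.5) = 19.2 m/s
Δx = v₀t + ½at² = 0·5.5 + 0.5·3.5·5.5² = 52.9 m

Phase 2 (decelerating): v₀ = 19.2 m/s, a = -9.5 m/s².
v² = v₀² + 2aΔx = 19.2² + 2·-9.5·6 = 257 → v = 16.0 m/s
t = (v − v₀)/a = (16.0 − 19.2)/-9.5 = 0.340 s
Speed at end of phase 2 = 16.0 m/s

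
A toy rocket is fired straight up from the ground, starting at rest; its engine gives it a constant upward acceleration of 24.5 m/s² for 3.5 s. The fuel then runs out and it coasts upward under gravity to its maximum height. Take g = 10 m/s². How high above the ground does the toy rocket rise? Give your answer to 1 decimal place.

Phase 1 (powered ascent): v₀ = 0 m/s, a = 24.5 m/s².
v = v₀ + at = 0 + (24.5)(3.5) = 85.8 m/s
Δx = v₀t + ½at² = 0·3.5 + 0.5·24.5·3.5² = 150 m

Phase 2 (coasting upward): v₀ = 85.8 m/s, a = -10 m/s².
v = v₀ + at → t = (0 − 85.8) / -10 = 8.57 s
v² = v₀² + 2aΔx → Δx = (0² − 85.8²)/(2·-10) = 368 m
Maximum height = 150 + 368 = 518 m

517.7 m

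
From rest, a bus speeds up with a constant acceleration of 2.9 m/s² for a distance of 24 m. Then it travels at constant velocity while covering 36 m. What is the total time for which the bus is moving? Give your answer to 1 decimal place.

Phase 1 (accelerating): v₀ = 0 m/s, a = 2.9 m/s².
v² = v₀² + 2aΔx = 0² + 2·2.9·24 = 139 → v = 11.8 m/s
t = (v − v₀)/a = (11.8 − 0)/2.9 = 4.07 s

Phase 2 (constant speed): v₀ = 11.8 m/s, a = 0 m/s².
Constant speed: t = d/v = 36/11.8 = 3.05 s
Total time = 4.07 + 3.05 = 7.12 s

7.1 s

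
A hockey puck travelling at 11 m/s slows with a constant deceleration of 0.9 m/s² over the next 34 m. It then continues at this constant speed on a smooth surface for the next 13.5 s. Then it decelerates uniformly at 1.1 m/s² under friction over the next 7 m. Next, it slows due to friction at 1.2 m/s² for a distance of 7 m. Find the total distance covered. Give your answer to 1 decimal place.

Phase 1 (decelerating): v₀ = 11.0 m/s, a = -0.9 m/s².
v² = v₀² + 2aΔx = 11.0² + 2·-0.9·34 = 59.8 → v = 7.73 m/s
t = (v − v₀)/a = (7.73 − 11.0)/-0.9 = 3.63 s

Phase 2 (constant speed): v₀ = 7.73 m/s, a = 0 m/s².
v = v₀ + at = 7.73 + (0)(13.5) = 7.73 m/s
Δx = v₀t + ½at² = 7.73·13.5 + 0.5·0·13.5² = 104 m

Phase 3 (decelerating): v₀ = 7.73 m/s, a = -1.1 m/s².
v² = v₀² + 2aΔx = 7.73² + 2·-1.1·7 = 44.4 → v = 6.66 m/s
t = (v − v₀)/a = (6.66 − 7.73)/-1.1 = 0.972 s

Phase 4 (decelerating): v₀ = 6.66 m/s, a = -1.2 m/s².
v² = v₀² + 2aΔx = 6.66² + 2·-1.2·7 = 27.6 → v = 5.25 m/s
t = (v − v₀)/a = (5.25 − 6.66)/-1.2 = 1.17 s
Total distance = 34.0 + 104 + 7.00 + 7.00 = 152 m

152.4 m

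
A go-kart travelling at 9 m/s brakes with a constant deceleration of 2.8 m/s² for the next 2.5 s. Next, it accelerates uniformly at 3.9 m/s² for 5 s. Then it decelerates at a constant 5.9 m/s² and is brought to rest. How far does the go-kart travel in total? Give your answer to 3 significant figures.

Phase 1 (decelerating): v₀ = 9.00 m/s, a = -2.8 m/s².
v = v₀ + at = 9.00 + (-2.8)(2.5) = 2.00 m/s
Δx = v₀t + ½at² = 9.00·2.5 + 0.5·-2.8·2.5² = 13.8 m

Phase 2 (accelerating): v₀ = 2.00 m/s, a = 3.9 m/s².
v = v₀ + at = 2.00 + (3.9)(5) = 21.5 m/s
Δx = v₀t + ½at² = 2.00·5 + 0.5·3.9·5² = 58.8 m

Phase 3 (decelerating): v₀ = 21.5 m/s, a = -5.9 m/s².
v = v₀ + at → t = (0 − 21.5) / -5.9 = 3.64 s
v² = v₀² + 2aΔx → Δx = (0² − 21.5²)/(2·-5.9) = 39.2 m
Total distance = 13.8 + 58.8 + 39.2 = 112 m

112 m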